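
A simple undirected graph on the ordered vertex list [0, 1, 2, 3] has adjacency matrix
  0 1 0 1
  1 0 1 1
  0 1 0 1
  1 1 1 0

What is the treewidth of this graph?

2

A width-2 tree decomposition is:
Bags: B1 = {1, 2, 3}  B2 = {0, 1, 3}
Tree: B1–B2
Each bag holds 3 vertices, so the decomposition has width 2, which upper-bounds the treewidth. For the lower bound, the 3 vertices {0, 1, 3} are pairwise adjacent, and any tree decomposition puts a clique entirely inside one bag — forcing width ≥ 2. The upper and lower bounds meet at 2, so that is the treewidth.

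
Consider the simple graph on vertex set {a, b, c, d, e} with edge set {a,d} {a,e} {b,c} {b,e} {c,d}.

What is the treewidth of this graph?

2

A width-2 tree decomposition is:
Bags: B1 = {b, c, e}  B2 = {c, d, e}  B3 = {a, d, e}
Tree: B1–B2, B2–B3
The largest bag has 3 vertices, giving width 2; this decomposition certifies tw(G) ≤ 2. The edges e–b–c–d–a–e form a cycle, so G is not a tree and its treewidth is at least 2. Combining the bounds, tw(G) = 2.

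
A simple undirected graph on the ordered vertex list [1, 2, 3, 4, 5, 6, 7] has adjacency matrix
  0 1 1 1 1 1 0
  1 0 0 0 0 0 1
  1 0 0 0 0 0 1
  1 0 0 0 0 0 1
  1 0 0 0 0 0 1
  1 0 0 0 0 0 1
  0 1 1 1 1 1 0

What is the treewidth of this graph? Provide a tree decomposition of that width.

Treewidth 2.
One optimal decomposition is:
Bags: B1 = {1, 4, 7}  B2 = {1, 6, 7}  B3 = {1, 2, 7}  B4 = {1, 3, 7}  B5 = {1, 5, 7}
Tree: B1–B2, B2–B3, B3–B4, B4–B5

Each bag holds 3 vertices, so the decomposition has width 2, which upper-bounds the treewidth. Since 7–4–1–6–7 is a cycle in G, G is not acyclic. Forests are exactly the graphs of treewidth ≤ 1, so tw(G) ≥ 2. Therefore the treewidth is 2.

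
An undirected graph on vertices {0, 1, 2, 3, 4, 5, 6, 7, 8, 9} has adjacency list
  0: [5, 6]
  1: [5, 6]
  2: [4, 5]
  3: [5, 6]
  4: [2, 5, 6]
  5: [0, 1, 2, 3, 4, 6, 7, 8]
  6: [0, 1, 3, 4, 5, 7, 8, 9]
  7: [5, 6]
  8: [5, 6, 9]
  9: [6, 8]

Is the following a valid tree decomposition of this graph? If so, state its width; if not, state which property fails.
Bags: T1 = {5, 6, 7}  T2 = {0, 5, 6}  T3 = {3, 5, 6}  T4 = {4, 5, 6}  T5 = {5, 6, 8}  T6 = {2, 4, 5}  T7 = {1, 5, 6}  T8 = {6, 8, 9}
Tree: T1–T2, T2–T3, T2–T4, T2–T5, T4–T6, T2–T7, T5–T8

Yes; width 2.

Every vertex of G appears in some bag (union = {0, 1, 2, 3, 4, 5, 6, 7, 8, 9}); every edge is covered by a bag; and for each vertex v the set of bags containing v is connected in the bag tree. The decomposition is therefore valid. The largest bag has 3 vertices, so the width is 2.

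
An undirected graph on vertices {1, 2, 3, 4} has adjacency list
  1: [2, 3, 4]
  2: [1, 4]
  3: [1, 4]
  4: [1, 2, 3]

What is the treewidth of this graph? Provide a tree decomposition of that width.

Treewidth 2.
One optimal decomposition is:
Bags: B1 = {1, 2, 4}  B2 = {1, 3, 4}
Tree: B1–B2

The largest bag has 3 vertices, giving width 2; this decomposition certifies tw(G) ≤ 2. Conversely, {1, 2, 4} is a clique of size 3, and the vertices of any clique must share a bag in every tree decomposition; so some bag has ≥ 3 vertices and tw(G) ≥ 2. The upper and lower bounds meet at 2, so that is the treewidth.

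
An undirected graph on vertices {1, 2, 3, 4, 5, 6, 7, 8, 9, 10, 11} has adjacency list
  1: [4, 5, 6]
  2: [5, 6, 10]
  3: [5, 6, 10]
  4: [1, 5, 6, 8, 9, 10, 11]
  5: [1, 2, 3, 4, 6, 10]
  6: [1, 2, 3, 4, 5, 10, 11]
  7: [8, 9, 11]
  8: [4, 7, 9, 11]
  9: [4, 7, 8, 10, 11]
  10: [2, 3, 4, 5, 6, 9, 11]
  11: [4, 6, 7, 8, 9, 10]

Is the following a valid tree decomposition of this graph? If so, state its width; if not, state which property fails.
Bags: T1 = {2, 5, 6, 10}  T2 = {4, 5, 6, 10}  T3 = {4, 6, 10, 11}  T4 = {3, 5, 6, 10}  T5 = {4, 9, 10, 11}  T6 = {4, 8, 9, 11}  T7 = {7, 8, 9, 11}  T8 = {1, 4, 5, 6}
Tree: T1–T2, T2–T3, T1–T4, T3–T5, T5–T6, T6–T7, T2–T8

Vertex coverage: the bags together contain {1, 2, 3, 4, 5, 6, 7, 8, 9, 10, 11}, the full vertex set. Edge coverage: each edge of G has both endpoints in at least one bag. Running intersection: for every vertex, the bags containing it form a connected subtree. All three properties hold, so this is a valid tree decomposition of width max|bag| − 1 = 3, and hence tw(G) ≤ 3.

Yes; width 3.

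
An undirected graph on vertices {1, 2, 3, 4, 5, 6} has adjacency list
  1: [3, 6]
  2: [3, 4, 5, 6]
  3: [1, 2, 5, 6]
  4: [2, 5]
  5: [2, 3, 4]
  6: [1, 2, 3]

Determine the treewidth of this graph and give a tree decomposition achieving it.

Treewidth 2.
One optimal decomposition is:
Bags: B1 = {2, 3, 6}  B2 = {1, 3, 6}  B3 = {2, 3, 5}  B4 = {2, 4, 5}
Tree: B1–B2, B1–B3, B3–B4

The largest bag has 3 vertices, giving width 2; this decomposition certifies tw(G) ≤ 2. For the lower bound, the 3 vertices {1, 3, 6} are pairwise adjacent, and any tree decomposition puts a clique entirely inside one bag — forcing width ≥ 2. Therefore the treewidth is 2.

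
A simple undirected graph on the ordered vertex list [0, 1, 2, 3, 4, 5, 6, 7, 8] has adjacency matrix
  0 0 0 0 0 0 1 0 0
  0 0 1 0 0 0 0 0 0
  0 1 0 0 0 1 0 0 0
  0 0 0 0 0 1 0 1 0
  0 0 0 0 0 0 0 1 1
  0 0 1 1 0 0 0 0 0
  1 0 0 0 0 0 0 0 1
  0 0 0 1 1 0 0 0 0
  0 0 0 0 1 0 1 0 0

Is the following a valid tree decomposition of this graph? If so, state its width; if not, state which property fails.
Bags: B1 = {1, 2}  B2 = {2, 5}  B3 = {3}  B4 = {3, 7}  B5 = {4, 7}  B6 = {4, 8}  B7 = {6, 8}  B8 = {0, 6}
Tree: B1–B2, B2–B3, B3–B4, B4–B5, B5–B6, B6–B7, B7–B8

A tree decomposition must satisfy three properties: every vertex lies in some bag; for every edge, both endpoints lie together in some bag; and for every vertex, the bags containing it form a connected subtree. Here edge (5,3) lies in no bag, so the decomposition is invalid.

No — edge (5,3) lies in no bag.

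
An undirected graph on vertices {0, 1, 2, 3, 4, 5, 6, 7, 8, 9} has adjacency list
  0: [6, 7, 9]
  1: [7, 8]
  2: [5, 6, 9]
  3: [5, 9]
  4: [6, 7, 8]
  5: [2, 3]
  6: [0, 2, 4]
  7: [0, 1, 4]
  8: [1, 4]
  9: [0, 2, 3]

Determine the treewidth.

2

A width-2 tree decomposition is:
Bags: B1 = {1, 4, 8}  B2 = {1, 4, 7}  B3 = {4, 6, 7}  B4 = {0, 6, 7}  B5 = {0, 2, 6}  B6 = {0, 2, 9}  B7 = {2, 5, 9}  B8 = {3, 5, 9}
Tree: B1–B2, B2–B3, B3–B4, B4–B5, B5–B6, B6–B7, B7–B8
Every bag has size at most 3, so the width is 3 − 1 = 2 and tw(G) ≤ 2. The edges 8–1–7–4–8 form a cycle, so G is not a tree and its treewidth is at least 2. The upper and lower bounds meet at 2, so that is the treewidth.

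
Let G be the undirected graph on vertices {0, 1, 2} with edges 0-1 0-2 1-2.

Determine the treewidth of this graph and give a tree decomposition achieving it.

Treewidth 2.
One such decomposition:
Bags: B1 = {0, 1, 2}
Tree: (single bag)

A single bag containing all 3 vertices is trivially a valid decomposition of width 2. On the other hand G contains the 3-clique {0, 1, 2}. A clique must lie in a single bag of any decomposition, so no decomposition can have width below 2. Combining the bounds, tw(G) = 2.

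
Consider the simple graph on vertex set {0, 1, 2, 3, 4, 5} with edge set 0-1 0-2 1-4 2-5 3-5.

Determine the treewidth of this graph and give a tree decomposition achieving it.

Treewidth 1.
One optimal decomposition is:
Bags: B1 = {1, 4}  B2 = {0, 1}  B3 = {0, 2}  B4 = {2, 5}  B5 = {3, 5}
Tree: B1–B2, B2–B3, B3–B4, B4–B5

Each bag holds 2 vertices, so the decomposition has width 1, which upper-bounds the treewidth. G has an edge, so its treewidth is at least 1. The upper and lower bounds meet at 1, so that is the treewidth.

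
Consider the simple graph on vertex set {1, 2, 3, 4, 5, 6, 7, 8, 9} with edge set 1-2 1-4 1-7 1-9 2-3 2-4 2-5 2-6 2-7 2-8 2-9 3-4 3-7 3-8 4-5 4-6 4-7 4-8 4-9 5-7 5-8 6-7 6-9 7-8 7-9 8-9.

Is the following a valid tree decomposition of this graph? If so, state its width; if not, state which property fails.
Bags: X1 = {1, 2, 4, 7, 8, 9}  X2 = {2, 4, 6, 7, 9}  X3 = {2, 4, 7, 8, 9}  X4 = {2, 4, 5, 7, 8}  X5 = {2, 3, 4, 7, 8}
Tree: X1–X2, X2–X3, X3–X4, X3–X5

No — bags containing vertex 8 are not connected in the tree.

A tree decomposition must satisfy three properties: every vertex lies in some bag; for every edge, both endpoints lie together in some bag; and for every vertex, the bags containing it form a connected subtree. Here bags containing vertex 8 are not connected in the tree, so the decomposition is invalid.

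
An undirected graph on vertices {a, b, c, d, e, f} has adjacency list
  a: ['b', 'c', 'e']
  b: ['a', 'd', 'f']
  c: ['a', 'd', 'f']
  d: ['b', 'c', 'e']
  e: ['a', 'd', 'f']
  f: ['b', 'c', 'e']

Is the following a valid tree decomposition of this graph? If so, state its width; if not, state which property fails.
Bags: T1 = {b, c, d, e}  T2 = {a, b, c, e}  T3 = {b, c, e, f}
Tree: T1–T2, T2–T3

Every vertex of G appears in some bag (union = {a, b, c, d, e, f}); every edge is covered by a bag; and for each vertex v the set of bags containing v is connected in the bag tree. The decomposition is therefore valid. The largest bag has 4 vertices, so the width is 3.

Yes; width 3.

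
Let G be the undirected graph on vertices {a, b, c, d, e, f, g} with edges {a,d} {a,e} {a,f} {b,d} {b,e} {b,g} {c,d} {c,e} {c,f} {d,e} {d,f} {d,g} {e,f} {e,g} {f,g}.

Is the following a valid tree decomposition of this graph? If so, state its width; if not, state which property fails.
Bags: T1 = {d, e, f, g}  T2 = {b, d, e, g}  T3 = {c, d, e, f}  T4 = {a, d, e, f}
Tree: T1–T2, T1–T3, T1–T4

Vertex coverage: the bags together contain {a, b, c, d, e, f, g}, the full vertex set. Edge coverage: each edge of G has both endpoints in at least one bag. Running intersection: for every vertex, the bags containing it form a connected subtree. All three properties hold, so this is a valid tree decomposition of width max|bag| − 1 = 3, and hence tw(G) ≤ 3.

Yes; width 3.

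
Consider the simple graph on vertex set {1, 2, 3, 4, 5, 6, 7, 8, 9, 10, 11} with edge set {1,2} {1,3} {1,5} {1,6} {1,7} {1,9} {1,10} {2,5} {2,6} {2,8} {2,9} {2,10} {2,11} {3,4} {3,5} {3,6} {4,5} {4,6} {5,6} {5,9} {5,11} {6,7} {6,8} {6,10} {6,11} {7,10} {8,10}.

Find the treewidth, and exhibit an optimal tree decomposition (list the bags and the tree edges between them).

Each bag holds 4 vertices, so the decomposition has width 3, which upper-bounds the treewidth. For the lower bound, the 4 vertices {1, 2, 5, 9} are pairwise adjacent, and any tree decomposition puts a clique entirely inside one bag — forcing width ≥ 3. Therefore the treewidth is 3.

Treewidth 3.
One such decomposition:
Bags: B1 = {1, 2, 5, 6}  B2 = {1, 3, 5, 6}  B3 = {1, 2, 6, 10}  B4 = {1, 2, 5, 9}  B5 = {2, 5, 6, 11}  B6 = {2, 6, 8, 10}  B7 = {3, 4, 5, 6}  B8 = {1, 6, 7, 10}
Tree: B1–B2, B1–B3, B1–B4, B1–B5, B3–B6, B2–B7, B3–B8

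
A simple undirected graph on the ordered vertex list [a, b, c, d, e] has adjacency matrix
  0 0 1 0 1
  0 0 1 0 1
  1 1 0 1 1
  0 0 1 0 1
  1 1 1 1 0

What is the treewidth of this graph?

A width-2 tree decomposition is:
Bags: B1 = {c, d, e}  B2 = {a, c, e}  B3 = {b, c, e}
Tree: B1–B2, B1–B3
The largest bag has 3 vertices, giving width 2; this decomposition certifies tw(G) ≤ 2. Conversely, {c, d, e} is a clique of size 3, and the vertices of any clique must share a bag in every tree decomposition; so some bag has ≥ 3 vertices and tw(G) ≥ 2. Hence tw(G) = 2 exactly.

2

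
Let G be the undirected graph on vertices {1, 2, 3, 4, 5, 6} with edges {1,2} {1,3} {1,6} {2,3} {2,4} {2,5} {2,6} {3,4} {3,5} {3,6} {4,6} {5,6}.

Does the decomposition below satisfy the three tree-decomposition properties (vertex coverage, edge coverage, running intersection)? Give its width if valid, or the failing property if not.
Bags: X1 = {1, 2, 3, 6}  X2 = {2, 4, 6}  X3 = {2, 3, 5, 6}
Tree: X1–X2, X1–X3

A tree decomposition must satisfy three properties: every vertex lies in some bag; for every edge, both endpoints lie together in some bag; and for every vertex, the bags containing it form a connected subtree. Here edge (3,4) lies in no bag, so the decomposition is invalid.

No — edge (3,4) lies in no bag.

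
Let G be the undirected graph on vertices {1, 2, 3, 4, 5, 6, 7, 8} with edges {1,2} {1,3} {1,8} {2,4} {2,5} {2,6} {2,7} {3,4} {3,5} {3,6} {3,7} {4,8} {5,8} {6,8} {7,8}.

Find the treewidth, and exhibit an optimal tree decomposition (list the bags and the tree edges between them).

Each bag holds 4 vertices, so the decomposition has width 3, which upper-bounds the treewidth. For the lower bound: the 4 vertex sets {2,5}, {1,3}, {8}, {7} are disjoint, each induces a connected subgraph, and every pair is joined by at least one edge of G. Contracting each set to a single vertex therefore yields K_{4} as a minor, and since treewidth is minor-monotone, tw(G) ≥ tw(K_{4}) = 3. Combining the bounds, tw(G) = 3.

Treewidth 3.
One such decomposition:
Bags: B1 = {2, 3, 5, 8}  B2 = {1, 2, 3, 8}  B3 = {2, 3, 7, 8}  B4 = {2, 3, 6, 8}  B5 = {2, 3, 4, 8}
Tree: B1–B2, B2–B3, B3–B4, B4–B5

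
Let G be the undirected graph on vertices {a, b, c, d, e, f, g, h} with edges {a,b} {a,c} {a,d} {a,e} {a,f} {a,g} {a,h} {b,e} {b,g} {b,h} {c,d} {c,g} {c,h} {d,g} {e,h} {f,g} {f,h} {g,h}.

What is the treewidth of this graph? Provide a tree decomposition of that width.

Each bag holds 4 vertices, so the decomposition has width 3, which upper-bounds the treewidth. Conversely, {a, c, d, g} is a clique of size 4, and the vertices of any clique must share a bag in every tree decomposition; so some bag has ≥ 4 vertices and tw(G) ≥ 3. Combining the bounds, tw(G) = 3.

Treewidth 3.
Bags: B1 = {a, b, e, h}  B2 = {a, b, g, h}  B3 = {a, f, g, h}  B4 = {a, c, g, h}  B5 = {a, c, d, g}
Tree: B1–B2, B2–B3, B3–B4, B4–B5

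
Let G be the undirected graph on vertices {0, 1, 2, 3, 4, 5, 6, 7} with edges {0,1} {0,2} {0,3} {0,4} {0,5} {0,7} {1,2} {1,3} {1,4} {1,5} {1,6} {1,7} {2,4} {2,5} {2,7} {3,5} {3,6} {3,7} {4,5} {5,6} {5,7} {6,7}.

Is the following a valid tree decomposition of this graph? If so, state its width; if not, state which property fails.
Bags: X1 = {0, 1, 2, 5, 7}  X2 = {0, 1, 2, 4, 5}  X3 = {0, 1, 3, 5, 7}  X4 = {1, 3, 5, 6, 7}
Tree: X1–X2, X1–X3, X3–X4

Every vertex of G appears in some bag (union = {0, 1, 2, 3, 4, 5, 6, 7}); every edge is covered by a bag; and for each vertex v the set of bags containing v is connected in the bag tree. The decomposition is therefore valid. The largest bag has 5 vertices, so the width is 4.

Yes; width 4.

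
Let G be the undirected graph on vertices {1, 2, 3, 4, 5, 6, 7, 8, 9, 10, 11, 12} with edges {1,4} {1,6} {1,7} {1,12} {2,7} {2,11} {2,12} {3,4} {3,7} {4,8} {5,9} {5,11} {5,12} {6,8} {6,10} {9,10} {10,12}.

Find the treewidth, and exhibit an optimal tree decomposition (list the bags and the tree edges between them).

Treewidth 3.
Bags: B1 = {3, 4, 7, 8}  B2 = {1, 4, 7, 8}  B3 = {1, 6, 7, 8}  B4 = {1, 2, 6, 7}  B5 = {1, 2, 6, 12}  B6 = {2, 6, 10, 12}  B7 = {2, 10, 11, 12}  B8 = {5, 10, 11, 12}  B9 = {5, 9, 10, 11}
Tree: B1–B2, B2–B3, B3–B4, B4–B5, B5–B6, B6–B7, B7–B8, B8–B9

Every bag has size at most 4, so the width is 4 − 1 = 3 and tw(G) ≤ 3. For the lower bound: the 4 vertex sets {3,4,8}, {7}, {1}, {2,6,10,12} are disjoint, each induces a connected subgraph, and every pair is joined by at least one edge of G. Contracting each set to a single vertex therefore yields K_{4} as a minor, and since treewidth is minor-monotone, tw(G) ≥ tw(K_{4}) = 3. Therefore the treewidth is 3.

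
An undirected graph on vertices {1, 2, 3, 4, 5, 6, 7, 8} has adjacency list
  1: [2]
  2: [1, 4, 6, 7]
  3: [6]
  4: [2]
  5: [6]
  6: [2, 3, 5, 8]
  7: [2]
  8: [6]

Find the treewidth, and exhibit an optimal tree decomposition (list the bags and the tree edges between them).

Treewidth 1.
One such decomposition:
Bags: B1 = {2, 6}  B2 = {2, 7}  B3 = {2, 4}  B4 = {3, 6}  B5 = {6, 8}  B6 = {5, 6}  B7 = {1, 2}
Tree: B1–B2, B2–B3, B1–B4, B1–B5, B1–B6, B3–B7

Every bag has size at most 2, so the width is 2 − 1 = 1 and tw(G) ≤ 1. Any graph with an edge has treewidth ≥ 1, and G has the edge 6–2. Therefore the treewidth is 1.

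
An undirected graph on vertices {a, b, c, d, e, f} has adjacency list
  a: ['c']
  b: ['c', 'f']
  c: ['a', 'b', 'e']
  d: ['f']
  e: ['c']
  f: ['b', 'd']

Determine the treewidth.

A width-1 tree decomposition is:
Bags: B1 = {b, c}  B2 = {c, e}  B3 = {b, f}  B4 = {a, c}  B5 = {d, f}
Tree: B1–B2, B1–B3, B2–B4, B3–B5
Each bag holds 2 vertices, so the decomposition has width 1, which upper-bounds the treewidth. Since G has at least one edge (e.g. b–c), it is not an edgeless graph, so tw(G) ≥ 1. Combining the bounds, tw(G) = 1.

1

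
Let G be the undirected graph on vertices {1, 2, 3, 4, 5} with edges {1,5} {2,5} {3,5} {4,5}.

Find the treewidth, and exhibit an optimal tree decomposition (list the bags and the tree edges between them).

Treewidth 1.
One optimal decomposition is:
Bags: B1 = {2, 5}  B2 = {3, 5}  B3 = {4, 5}  B4 = {1, 5}
Tree: B1–B2, B1–B3, B1–B4

The largest bag has 2 vertices, giving width 1; this decomposition certifies tw(G) ≤ 1. G has an edge, so its treewidth is at least 1. Combining the bounds, tw(G) = 1.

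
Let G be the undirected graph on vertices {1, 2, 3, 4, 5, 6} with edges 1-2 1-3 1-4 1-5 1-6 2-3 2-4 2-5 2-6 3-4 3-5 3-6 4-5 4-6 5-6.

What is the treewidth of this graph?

A width-5 tree decomposition is:
Bags: B1 = {1, 2, 3, 4, 5, 6}
Tree: (single bag)
A single bag containing all 6 vertices is trivially a valid decomposition of width 5. Conversely, {1, 2, 3, 4, 5, 6} is a clique of size 6, and the vertices of any clique must share a bag in every tree decomposition; so some bag has ≥ 6 vertices and tw(G) ≥ 5. Combining the bounds, tw(G) = 5.

5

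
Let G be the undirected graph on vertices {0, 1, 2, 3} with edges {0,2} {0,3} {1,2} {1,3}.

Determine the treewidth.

2

A width-2 tree decomposition is:
Bags: B1 = {0, 2, 3}  B2 = {1, 2, 3}
Tree: B1–B2
Every bag has size at most 3, so the width is 3 − 1 = 2 and tw(G) ≤ 2. Since 2–0–3–1–2 is a cycle in G, G is not acyclic. Forests are exactly the graphs of treewidth ≤ 1, so tw(G) ≥ 2. The upper and lower bounds meet at 2, so that is the treewidth.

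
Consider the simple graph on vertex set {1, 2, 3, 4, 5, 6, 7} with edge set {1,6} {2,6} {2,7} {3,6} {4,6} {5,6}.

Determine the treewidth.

A width-1 tree decomposition is:
Bags: B1 = {1, 6}  B2 = {2, 6}  B3 = {3, 6}  B4 = {4, 6}  B5 = {2, 7}  B6 = {5, 6}
Tree: B1–B2, B1–B3, B1–B4, B2–B5, B4–B6
The largest bag has 2 vertices, giving width 1; this decomposition certifies tw(G) ≤ 1. Any graph with an edge has treewidth ≥ 1, and G has the edge 1–6. The upper and lower bounds meet at 1, so that is the treewidth.

1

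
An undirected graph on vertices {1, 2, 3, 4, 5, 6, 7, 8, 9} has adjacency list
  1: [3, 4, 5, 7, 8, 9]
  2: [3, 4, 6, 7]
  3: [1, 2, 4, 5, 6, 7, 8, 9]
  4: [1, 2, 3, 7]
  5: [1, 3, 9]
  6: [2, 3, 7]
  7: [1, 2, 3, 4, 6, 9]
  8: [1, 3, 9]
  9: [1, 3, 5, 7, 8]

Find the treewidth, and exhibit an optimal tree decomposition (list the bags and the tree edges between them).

Treewidth 3.
One such decomposition:
Bags: B1 = {1, 3, 7, 9}  B2 = {1, 3, 4, 7}  B3 = {2, 3, 4, 7}  B4 = {1, 3, 5, 9}  B5 = {1, 3, 8, 9}  B6 = {2, 3, 6, 7}
Tree: B1–B2, B2–B3, B1–B4, B4–B5, B3–B6

Every bag has size at most 4, so the width is 4 − 1 = 3 and tw(G) ≤ 3. On the other hand G contains the 4-clique {1, 3, 8, 9}. A clique must lie in a single bag of any decomposition, so no decomposition can have width below 3. Hence tw(G) = 3 exactly.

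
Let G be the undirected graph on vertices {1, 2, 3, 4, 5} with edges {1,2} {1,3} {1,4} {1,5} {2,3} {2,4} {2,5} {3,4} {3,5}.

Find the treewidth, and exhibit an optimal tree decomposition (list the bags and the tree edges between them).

Each bag holds 4 vertices, so the decomposition has width 3, which upper-bounds the treewidth. For the lower bound, the 4 vertices {1, 2, 3, 4} are pairwise adjacent, and any tree decomposition puts a clique entirely inside one bag — forcing width ≥ 3. Hence tw(G) = 3 exactly.

Treewidth 3.
Bags: B1 = {1, 2, 3, 5}  B2 = {1, 2, 3, 4}
Tree: B1–B2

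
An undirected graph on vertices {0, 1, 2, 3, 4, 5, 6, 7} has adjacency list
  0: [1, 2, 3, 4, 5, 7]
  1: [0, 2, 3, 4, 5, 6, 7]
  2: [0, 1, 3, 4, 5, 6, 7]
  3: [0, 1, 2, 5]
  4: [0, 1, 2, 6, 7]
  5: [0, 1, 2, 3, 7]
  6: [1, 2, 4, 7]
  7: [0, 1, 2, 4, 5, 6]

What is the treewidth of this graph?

A width-4 tree decomposition is:
Bags: B1 = {0, 1, 2, 5, 7}  B2 = {0, 1, 2, 3, 5}  B3 = {0, 1, 2, 4, 7}  B4 = {1, 2, 4, 6, 7}
Tree: B1–B2, B1–B3, B3–B4
Every bag has size at most 5, so the width is 5 − 1 = 4 and tw(G) ≤ 4. On the other hand G contains the 5-clique {0, 1, 2, 4, 7}. A clique must lie in a single bag of any decomposition, so no decomposition can have width below 4. Hence tw(G) = 4 exactly.

4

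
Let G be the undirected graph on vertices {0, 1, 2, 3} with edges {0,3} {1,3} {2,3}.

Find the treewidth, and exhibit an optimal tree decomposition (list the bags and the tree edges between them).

Treewidth 1.
One optimal decomposition is:
Bags: B1 = {2, 3}  B2 = {1, 3}  B3 = {0, 3}
Tree: B1–B2, B1–B3

Each bag holds 2 vertices, so the decomposition has width 1, which upper-bounds the treewidth. Since G has at least one edge (e.g. 2–3), it is not an edgeless graph, so tw(G) ≥ 1. Combining the bounds, tw(G) = 1.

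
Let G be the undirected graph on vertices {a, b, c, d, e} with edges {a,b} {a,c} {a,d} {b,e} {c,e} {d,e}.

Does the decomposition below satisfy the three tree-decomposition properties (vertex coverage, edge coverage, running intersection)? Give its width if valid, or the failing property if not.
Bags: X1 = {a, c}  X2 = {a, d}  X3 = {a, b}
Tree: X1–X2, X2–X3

No — vertex e appears in no bag.

A tree decomposition must satisfy three properties: every vertex lies in some bag; for every edge, both endpoints lie together in some bag; and for every vertex, the bags containing it form a connected subtree. Here vertex e appears in no bag, so the decomposition is invalid.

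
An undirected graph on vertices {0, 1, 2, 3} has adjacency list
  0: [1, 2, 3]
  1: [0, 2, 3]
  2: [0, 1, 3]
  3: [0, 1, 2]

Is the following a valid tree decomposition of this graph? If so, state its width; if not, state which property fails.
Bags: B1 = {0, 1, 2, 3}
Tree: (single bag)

Yes; width 3.

Checking the three conditions: (i) the bags cover all of {0, 1, 2, 3}; (ii) for each edge, some bag contains both endpoints; (iii) the bags containing any fixed vertex form a subtree. All hold, so the decomposition is valid with width 4 − 1 = 3.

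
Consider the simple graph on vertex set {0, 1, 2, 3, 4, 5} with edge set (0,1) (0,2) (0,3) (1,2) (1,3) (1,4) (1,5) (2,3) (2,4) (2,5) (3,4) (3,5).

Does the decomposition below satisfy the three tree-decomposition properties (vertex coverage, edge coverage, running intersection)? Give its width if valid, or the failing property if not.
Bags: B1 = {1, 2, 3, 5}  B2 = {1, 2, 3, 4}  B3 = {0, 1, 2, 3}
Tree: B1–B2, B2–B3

Yes; width 3.

Every vertex of G appears in some bag (union = {0, 1, 2, 3, 4, 5}); every edge is covered by a bag; and for each vertex v the set of bags containing v is connected in the bag tree. The decomposition is therefore valid. The largest bag has 4 vertices, so the width is 3.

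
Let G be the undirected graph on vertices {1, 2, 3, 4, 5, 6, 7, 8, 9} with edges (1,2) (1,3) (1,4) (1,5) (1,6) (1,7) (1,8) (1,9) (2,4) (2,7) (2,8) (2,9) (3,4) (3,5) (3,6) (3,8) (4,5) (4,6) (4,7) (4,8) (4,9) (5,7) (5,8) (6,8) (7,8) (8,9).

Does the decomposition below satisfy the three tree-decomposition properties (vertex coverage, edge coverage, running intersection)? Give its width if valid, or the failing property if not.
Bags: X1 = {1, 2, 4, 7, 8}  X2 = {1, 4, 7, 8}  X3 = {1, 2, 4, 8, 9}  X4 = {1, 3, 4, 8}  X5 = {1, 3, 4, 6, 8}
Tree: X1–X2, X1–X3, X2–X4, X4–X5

No — vertex 5 appears in no bag.

A tree decomposition must satisfy three properties: every vertex lies in some bag; for every edge, both endpoints lie together in some bag; and for every vertex, the bags containing it form a connected subtree. Here vertex 5 appears in no bag, so the decomposition is invalid.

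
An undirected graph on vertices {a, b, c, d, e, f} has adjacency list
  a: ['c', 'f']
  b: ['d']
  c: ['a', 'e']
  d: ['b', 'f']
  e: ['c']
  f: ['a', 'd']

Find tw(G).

1

A width-1 tree decomposition is:
Bags: B1 = {c, e}  B2 = {a, c}  B3 = {a, f}  B4 = {d, f}  B5 = {b, d}
Tree: B1–B2, B2–B3, B3–B4, B4–B5
Every bag has size at most 2, so the width is 2 − 1 = 1 and tw(G) ≤ 1. G has an edge, so its treewidth is at least 1. The upper and lower bounds meet at 1, so that is the treewidth.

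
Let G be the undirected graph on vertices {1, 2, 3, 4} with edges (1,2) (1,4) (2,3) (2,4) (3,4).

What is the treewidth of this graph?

2

A width-2 tree decomposition is:
Bags: B1 = {1, 2, 4}  B2 = {2, 3, 4}
Tree: B1–B2
The largest bag has 3 vertices, giving width 2; this decomposition certifies tw(G) ≤ 2. For the lower bound, the 3 vertices {1, 2, 4} are pairwise adjacent, and any tree decomposition puts a clique entirely inside one bag — forcing width ≥ 2. Combining the bounds, tw(G) = 2.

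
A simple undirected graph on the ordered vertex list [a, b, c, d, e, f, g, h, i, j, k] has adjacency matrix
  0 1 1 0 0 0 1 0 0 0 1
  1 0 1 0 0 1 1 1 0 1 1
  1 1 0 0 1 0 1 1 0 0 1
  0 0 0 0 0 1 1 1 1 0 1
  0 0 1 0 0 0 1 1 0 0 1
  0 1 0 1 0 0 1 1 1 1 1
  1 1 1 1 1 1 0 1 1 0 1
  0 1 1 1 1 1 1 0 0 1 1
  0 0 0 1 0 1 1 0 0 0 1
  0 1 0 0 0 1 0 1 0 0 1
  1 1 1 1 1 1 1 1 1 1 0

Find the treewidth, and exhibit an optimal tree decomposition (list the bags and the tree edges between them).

Each bag holds 5 vertices, so the decomposition has width 4, which upper-bounds the treewidth. Conversely, {c, e, g, h, k} is a clique of size 5, and the vertices of any clique must share a bag in every tree decomposition; so some bag has ≥ 5 vertices and tw(G) ≥ 4. Combining the bounds, tw(G) = 4.

Treewidth 4.
One such decomposition:
Bags: B1 = {d, f, g, h, k}  B2 = {b, f, g, h, k}  B3 = {d, f, g, i, k}  B4 = {b, c, g, h, k}  B5 = {a, b, c, g, k}  B6 = {b, f, h, j, k}  B7 = {c, e, g, h, k}
Tree: B1–B2, B1–B3, B2–B4, B4–B5, B2–B6, B4–B7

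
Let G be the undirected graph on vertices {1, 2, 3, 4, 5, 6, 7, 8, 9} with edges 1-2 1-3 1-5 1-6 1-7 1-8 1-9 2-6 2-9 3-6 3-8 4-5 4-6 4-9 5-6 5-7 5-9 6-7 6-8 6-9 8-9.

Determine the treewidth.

3

A width-3 tree decomposition is:
Bags: B1 = {1, 6, 8, 9}  B2 = {1, 2, 6, 9}  B3 = {1, 3, 6, 8}  B4 = {1, 5, 6, 9}  B5 = {1, 5, 6, 7}  B6 = {4, 5, 6, 9}
Tree: B1–B2, B1–B3, B2–B4, B4–B5, B4–B6
Every bag has size at most 4, so the width is 4 − 1 = 3 and tw(G) ≤ 3. On the other hand G contains the 4-clique {1, 6, 8, 9}. A clique must lie in a single bag of any decomposition, so no decomposition can have width below 3. Hence tw(G) = 3 exactly.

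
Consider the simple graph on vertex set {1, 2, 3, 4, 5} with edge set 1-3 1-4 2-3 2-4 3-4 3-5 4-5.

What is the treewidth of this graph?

A width-2 tree decomposition is:
Bags: B1 = {3, 4, 5}  B2 = {2, 3, 4}  B3 = {1, 3, 4}
Tree: B1–B2, B2–B3
Every bag has size at most 3, so the width is 3 − 1 = 2 and tw(G) ≤ 2. Conversely, {1, 3, 4} is a clique of size 3, and the vertices of any clique must share a bag in every tree decomposition; so some bag has ≥ 3 vertices and tw(G) ≥ 2. Combining the bounds, tw(G) = 2.

2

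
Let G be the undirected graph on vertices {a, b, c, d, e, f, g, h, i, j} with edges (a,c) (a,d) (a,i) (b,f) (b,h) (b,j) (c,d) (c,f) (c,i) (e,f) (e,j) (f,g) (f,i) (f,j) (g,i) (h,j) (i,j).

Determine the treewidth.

A width-2 tree decomposition is:
Bags: B1 = {c, f, i}  B2 = {f, i, j}  B3 = {a, c, i}  B4 = {a, c, d}  B5 = {b, f, j}  B6 = {b, h, j}  B7 = {e, f, j}  B8 = {f, g, i}
Tree: B1–B2, B1–B3, B3–B4, B2–B5, B5–B6, B2–B7, B2–B8
Each bag holds 3 vertices, so the decomposition has width 2, which upper-bounds the treewidth. On the other hand G contains the 3-clique {a, c, d}. A clique must lie in a single bag of any decomposition, so no decomposition can have width below 2. The upper and lower bounds meet at 2, so that is the treewidth.

2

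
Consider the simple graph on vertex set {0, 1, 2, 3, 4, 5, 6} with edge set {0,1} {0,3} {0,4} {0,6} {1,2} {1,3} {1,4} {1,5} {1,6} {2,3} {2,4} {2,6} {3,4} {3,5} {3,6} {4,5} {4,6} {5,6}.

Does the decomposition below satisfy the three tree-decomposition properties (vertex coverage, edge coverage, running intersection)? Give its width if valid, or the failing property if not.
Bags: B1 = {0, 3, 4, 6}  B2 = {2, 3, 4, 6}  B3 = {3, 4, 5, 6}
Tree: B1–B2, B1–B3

A tree decomposition must satisfy three properties: every vertex lies in some bag; for every edge, both endpoints lie together in some bag; and for every vertex, the bags containing it form a connected subtree. Here vertex 1 appears in no bag, so the decomposition is invalid.

No — vertex 1 appears in no bag.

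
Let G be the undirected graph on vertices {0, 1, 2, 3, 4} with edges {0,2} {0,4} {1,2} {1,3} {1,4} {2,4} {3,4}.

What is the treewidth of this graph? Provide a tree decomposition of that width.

Each bag holds 3 vertices, so the decomposition has width 2, which upper-bounds the treewidth. On the other hand G contains the 3-clique {0, 2, 4}. A clique must lie in a single bag of any decomposition, so no decomposition can have width below 2. Hence tw(G) = 2 exactly.

Treewidth 2.
One optimal decomposition is:
Bags: B1 = {1, 3, 4}  B2 = {1, 2, 4}  B3 = {0, 2, 4}
Tree: B1–B2, B2–B3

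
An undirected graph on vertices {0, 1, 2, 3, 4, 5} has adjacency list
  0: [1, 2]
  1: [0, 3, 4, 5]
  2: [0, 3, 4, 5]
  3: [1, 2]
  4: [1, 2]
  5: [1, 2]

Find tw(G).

2

A width-2 tree decomposition is:
Bags: B1 = {1, 2, 4}  B2 = {1, 2, 5}  B3 = {1, 2, 3}  B4 = {0, 1, 2}
Tree: B1–B2, B2–B3, B3–B4
The largest bag has 3 vertices, giving width 2; this decomposition certifies tw(G) ≤ 2. Since 4–2–5–1–4 is a cycle in G, G is not acyclic. Forests are exactly the graphs of treewidth ≤ 1, so tw(G) ≥ 2. Therefore the treewidth is 2.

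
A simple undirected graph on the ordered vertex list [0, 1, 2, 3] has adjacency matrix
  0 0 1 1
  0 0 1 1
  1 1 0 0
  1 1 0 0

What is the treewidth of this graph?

2

A width-2 tree decomposition is:
Bags: B1 = {0, 2, 3}  B2 = {1, 2, 3}
Tree: B1–B2
Every bag has size at most 3, so the width is 3 − 1 = 2 and tw(G) ≤ 2. For the lower bound, G contains the cycle 3–0–2–1–3, so G is not a forest; only forests have treewidth ≤ 1, hence tw(G) ≥ 2. Combining the bounds, tw(G) = 2.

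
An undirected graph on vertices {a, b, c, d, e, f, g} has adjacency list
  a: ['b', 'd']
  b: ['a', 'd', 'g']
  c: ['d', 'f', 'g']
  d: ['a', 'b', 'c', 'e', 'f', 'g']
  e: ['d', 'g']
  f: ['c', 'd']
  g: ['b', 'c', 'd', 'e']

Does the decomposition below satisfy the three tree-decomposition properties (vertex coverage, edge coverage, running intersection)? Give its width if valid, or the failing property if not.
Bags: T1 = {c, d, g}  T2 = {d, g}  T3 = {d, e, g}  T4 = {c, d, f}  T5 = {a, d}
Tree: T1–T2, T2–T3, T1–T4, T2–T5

No — vertex b appears in no bag.

A tree decomposition must satisfy three properties: every vertex lies in some bag; for every edge, both endpoints lie together in some bag; and for every vertex, the bags containing it form a connected subtree. Here vertex b appears in no bag, so the decomposition is invalid.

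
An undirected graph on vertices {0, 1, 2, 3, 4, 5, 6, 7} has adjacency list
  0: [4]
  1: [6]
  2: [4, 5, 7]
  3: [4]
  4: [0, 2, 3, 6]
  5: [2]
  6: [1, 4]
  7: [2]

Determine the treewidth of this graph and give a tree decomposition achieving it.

Treewidth 1.
One optimal decomposition is:
Bags: B1 = {4, 6}  B2 = {0, 4}  B3 = {2, 4}  B4 = {2, 7}  B5 = {3, 4}  B6 = {1, 6}  B7 = {2, 5}
Tree: B1–B2, B2–B3, B3–B4, B1–B5, B1–B6, B3–B7

The largest bag has 2 vertices, giving width 1; this decomposition certifies tw(G) ≤ 1. Since G has at least one edge (e.g. 6–4), it is not an edgeless graph, so tw(G) ≥ 1. Therefore the treewidth is 1.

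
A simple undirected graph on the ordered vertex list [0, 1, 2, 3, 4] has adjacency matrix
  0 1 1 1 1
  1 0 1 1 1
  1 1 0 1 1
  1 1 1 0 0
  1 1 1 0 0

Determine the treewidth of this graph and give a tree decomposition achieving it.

Treewidth 3.
One such decomposition:
Bags: B1 = {0, 1, 2, 4}  B2 = {0, 1, 2, 3}
Tree: B1–B2

The largest bag has 4 vertices, giving width 3; this decomposition certifies tw(G) ≤ 3. On the other hand G contains the 4-clique {0, 1, 2, 3}. A clique must lie in a single bag of any decomposition, so no decomposition can have width below 3. Combining the bounds, tw(G) = 3.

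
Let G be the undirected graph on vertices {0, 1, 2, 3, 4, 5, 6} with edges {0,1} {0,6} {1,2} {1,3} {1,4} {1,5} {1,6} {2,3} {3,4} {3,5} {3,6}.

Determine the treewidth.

A width-2 tree decomposition is:
Bags: B1 = {1, 3, 5}  B2 = {1, 2, 3}  B3 = {1, 3, 6}  B4 = {1, 3, 4}  B5 = {0, 1, 6}
Tree: B1–B2, B2–B3, B3–B4, B3–B5
The largest bag has 3 vertices, giving width 2; this decomposition certifies tw(G) ≤ 2. For the lower bound, the 3 vertices {0, 1, 6} are pairwise adjacent, and any tree decomposition puts a clique entirely inside one bag — forcing width ≥ 2. Hence tw(G) = 2 exactly.

2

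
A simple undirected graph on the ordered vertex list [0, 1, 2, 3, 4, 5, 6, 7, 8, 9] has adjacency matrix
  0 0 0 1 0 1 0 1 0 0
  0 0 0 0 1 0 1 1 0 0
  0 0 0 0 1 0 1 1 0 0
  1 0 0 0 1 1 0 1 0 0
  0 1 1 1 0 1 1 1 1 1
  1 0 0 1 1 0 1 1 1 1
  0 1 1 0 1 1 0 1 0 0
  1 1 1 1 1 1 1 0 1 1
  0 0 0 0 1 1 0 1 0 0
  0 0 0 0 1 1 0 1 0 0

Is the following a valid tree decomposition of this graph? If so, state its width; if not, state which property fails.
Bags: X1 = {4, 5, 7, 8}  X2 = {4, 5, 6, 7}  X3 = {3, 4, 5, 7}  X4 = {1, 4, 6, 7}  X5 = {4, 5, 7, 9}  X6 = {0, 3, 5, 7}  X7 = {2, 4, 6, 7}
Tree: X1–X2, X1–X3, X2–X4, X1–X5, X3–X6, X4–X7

Yes; width 3.

Every vertex of G appears in some bag (union = {0, 1, 2, 3, 4, 5, 6, 7, 8, 9}); every edge is covered by a bag; and for each vertex v the set of bags containing v is connected in the bag tree. The decomposition is therefore valid. The largest bag has 4 vertices, so the width is 3.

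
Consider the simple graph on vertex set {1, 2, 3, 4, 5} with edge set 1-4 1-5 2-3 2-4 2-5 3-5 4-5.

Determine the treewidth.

2

A width-2 tree decomposition is:
Bags: B1 = {2, 4, 5}  B2 = {1, 4, 5}  B3 = {2, 3, 5}
Tree: B1–B2, B1–B3
Each bag holds 3 vertices, so the decomposition has width 2, which upper-bounds the treewidth. On the other hand G contains the 3-clique {1, 4, 5}. A clique must lie in a single bag of any decomposition, so no decomposition can have width below 2. Therefore the treewidth is 2.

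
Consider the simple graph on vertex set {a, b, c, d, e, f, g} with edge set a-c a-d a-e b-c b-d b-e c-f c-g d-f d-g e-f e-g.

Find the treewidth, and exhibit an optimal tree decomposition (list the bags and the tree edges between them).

Treewidth 3.
One such decomposition:
Bags: B1 = {b, c, d, e}  B2 = {c, d, e, f}  B3 = {a, c, d, e}  B4 = {c, d, e, g}
Tree: B1–B2, B2–B3, B3–B4

Each bag holds 4 vertices, so the decomposition has width 3, which upper-bounds the treewidth. For the lower bound: the 4 vertex sets {b,d}, {e,f}, {c}, {a} are disjoint, each induces a connected subgraph, and every pair is joined by at least one edge of G. Contracting each set to a single vertex therefore yields K_{4} as a minor, and since treewidth is minor-monotone, tw(G) ≥ tw(K_{4}) = 3. Combining the bounds, tw(G) = 3.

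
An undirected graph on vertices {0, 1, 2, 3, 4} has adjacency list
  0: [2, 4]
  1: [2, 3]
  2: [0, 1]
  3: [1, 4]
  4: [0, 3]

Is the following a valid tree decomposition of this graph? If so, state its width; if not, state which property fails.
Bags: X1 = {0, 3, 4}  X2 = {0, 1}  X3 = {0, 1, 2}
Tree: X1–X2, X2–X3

A tree decomposition must satisfy three properties: every vertex lies in some bag; for every edge, both endpoints lie together in some bag; and for every vertex, the bags containing it form a connected subtree. Here edge (3,1) lies in no bag, so the decomposition is invalid.

No — edge (3,1) lies in no bag.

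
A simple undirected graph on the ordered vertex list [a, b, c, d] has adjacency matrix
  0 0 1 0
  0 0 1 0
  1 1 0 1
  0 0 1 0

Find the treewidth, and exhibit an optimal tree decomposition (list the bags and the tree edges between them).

Each bag holds 2 vertices, so the decomposition has width 1, which upper-bounds the treewidth. Any graph with an edge has treewidth ≥ 1, and G has the edge c–a. Hence tw(G) = 1 exactly.

Treewidth 1.
Bags: B1 = {a, c}  B2 = {c, d}  B3 = {b, c}
Tree: B1–B2, B2–B3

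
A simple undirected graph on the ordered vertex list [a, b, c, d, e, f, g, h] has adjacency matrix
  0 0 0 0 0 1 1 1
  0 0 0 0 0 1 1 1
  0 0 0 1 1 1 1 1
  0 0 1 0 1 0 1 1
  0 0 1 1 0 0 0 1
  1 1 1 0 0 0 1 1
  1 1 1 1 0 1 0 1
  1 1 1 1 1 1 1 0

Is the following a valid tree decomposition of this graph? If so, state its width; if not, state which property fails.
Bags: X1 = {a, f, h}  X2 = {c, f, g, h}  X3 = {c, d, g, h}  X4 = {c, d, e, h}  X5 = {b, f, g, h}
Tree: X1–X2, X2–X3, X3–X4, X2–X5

No — edge (g,a) lies in no bag.

A tree decomposition must satisfy three properties: every vertex lies in some bag; for every edge, both endpoints lie together in some bag; and for every vertex, the bags containing it form a connected subtree. Here edge (g,a) lies in no bag, so the decomposition is invalid.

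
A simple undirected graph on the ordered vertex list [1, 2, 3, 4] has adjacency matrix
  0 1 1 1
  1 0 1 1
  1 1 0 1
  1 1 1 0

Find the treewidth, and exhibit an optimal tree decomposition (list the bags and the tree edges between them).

A single bag containing all 4 vertices is trivially a valid decomposition of width 3. For the lower bound, the 4 vertices {1, 2, 3, 4} are pairwise adjacent, and any tree decomposition puts a clique entirely inside one bag — forcing width ≥ 3. Therefore the treewidth is 3.

Treewidth 3.
Bags: B1 = {1, 2, 3, 4}
Tree: (single bag)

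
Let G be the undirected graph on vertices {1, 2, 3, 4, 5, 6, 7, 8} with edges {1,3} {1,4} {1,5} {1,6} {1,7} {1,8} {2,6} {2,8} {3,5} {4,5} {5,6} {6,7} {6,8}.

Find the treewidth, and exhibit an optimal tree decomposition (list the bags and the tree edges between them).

The largest bag has 3 vertices, giving width 2; this decomposition certifies tw(G) ≤ 2. On the other hand G contains the 3-clique {1, 6, 8}. A clique must lie in a single bag of any decomposition, so no decomposition can have width below 2. Therefore the treewidth is 2.

Treewidth 2.
One optimal decomposition is:
Bags: B1 = {1, 6, 8}  B2 = {1, 6, 7}  B3 = {1, 5, 6}  B4 = {1, 4, 5}  B5 = {1, 3, 5}  B6 = {2, 6, 8}
Tree: B1–B2, B2–B3, B3–B4, B4–B5, B1–B6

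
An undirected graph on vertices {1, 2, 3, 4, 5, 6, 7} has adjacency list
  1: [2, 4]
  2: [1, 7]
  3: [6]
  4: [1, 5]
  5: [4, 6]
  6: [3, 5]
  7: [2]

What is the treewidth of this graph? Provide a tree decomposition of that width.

Every bag has size at most 2, so the width is 2 − 1 = 1 and tw(G) ≤ 1. Since G has at least one edge (e.g. 3–6), it is not an edgeless graph, so tw(G) ≥ 1. Combining the bounds, tw(G) = 1.

Treewidth 1.
Bags: B1 = {3, 6}  B2 = {5, 6}  B3 = {4, 5}  B4 = {1, 4}  B5 = {1, 2}  B6 = {2, 7}
Tree: B1–B2, B2–B3, B3–B4, B4–B5, B5–B6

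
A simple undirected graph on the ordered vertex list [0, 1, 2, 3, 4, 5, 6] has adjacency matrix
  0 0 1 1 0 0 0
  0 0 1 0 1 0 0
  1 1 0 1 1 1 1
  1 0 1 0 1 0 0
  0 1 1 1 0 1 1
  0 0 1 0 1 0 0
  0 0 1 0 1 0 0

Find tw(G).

2

A width-2 tree decomposition is:
Bags: B1 = {0, 2, 3}  B2 = {2, 3, 4}  B3 = {1, 2, 4}  B4 = {2, 4, 6}  B5 = {2, 4, 5}
Tree: B1–B2, B2–B3, B2–B4, B3–B5
Every bag has size at most 3, so the width is 3 − 1 = 2 and tw(G) ≤ 2. Conversely, {0, 2, 3} is a clique of size 3, and the vertices of any clique must share a bag in every tree decomposition; so some bag has ≥ 3 vertices and tw(G) ≥ 2. Combining the bounds, tw(G) = 2.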